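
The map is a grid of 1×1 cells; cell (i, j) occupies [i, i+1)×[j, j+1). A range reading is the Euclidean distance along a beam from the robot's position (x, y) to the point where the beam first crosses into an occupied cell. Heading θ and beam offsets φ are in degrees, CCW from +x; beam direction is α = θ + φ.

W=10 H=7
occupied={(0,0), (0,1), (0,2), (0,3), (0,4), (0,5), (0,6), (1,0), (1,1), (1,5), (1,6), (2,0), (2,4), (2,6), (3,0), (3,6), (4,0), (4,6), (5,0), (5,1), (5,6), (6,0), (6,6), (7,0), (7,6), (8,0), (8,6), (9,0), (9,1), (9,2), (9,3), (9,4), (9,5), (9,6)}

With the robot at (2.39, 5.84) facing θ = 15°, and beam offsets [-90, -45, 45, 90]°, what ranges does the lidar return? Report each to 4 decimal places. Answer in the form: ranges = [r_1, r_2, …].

ranges = [0.8696, 7.6326, 0.1848, 0.1656]

beam 1: φ=-90°, α=285°
  direction (0.2588, -0.9659); cell (2,5); t to first gridline: x 2.3569, y 0.8696 (then +3.8637 / +1.0353)
    (2,4) via y @ 0.8696  # hit
  → r_1 = 0.8696
beam 2: φ=-45°, α=330°
  direction (0.8660, -0.5000); cell (2,5); t to first gridline: x 0.7044, y 1.6800 (then +1.1547 / +2.0000)
    (3,5) via x @ 0.7044
    (3,4) via y @ 1.6800
    (4,4) via x @ 1.8591
    (5,4) via x @ 3.0138
    (5,3) via y @ 3.6800
    (6,3) via x @ 4.1685
    (7,3) via x @ 5.3232
    (7,2) via y @ 5.6800
    (8,2) via x @ 6.4779
    (9,2) via x @ 7.6326  # hit
  → r_2 = 7.6326
beam 3: φ=45°, α=60°
  direction (0.5000, 0.8660); cell (2,5); t to first gridline: x 1.2200, y 0.1848 (then +2.0000 / +1.1547)
    (2,6) via y @ 0.1848  # hit
  → r_3 = 0.1848
beam 4: φ=90°, α=105°
  direction (-0.2588, 0.9659); cell (2,5); t to first gridline: x 1.5068, y 0.1656 (then +3.8637 / +1.0353)
    (2,6) via y @ 0.1656  # hit
  → r_4 = 0.1656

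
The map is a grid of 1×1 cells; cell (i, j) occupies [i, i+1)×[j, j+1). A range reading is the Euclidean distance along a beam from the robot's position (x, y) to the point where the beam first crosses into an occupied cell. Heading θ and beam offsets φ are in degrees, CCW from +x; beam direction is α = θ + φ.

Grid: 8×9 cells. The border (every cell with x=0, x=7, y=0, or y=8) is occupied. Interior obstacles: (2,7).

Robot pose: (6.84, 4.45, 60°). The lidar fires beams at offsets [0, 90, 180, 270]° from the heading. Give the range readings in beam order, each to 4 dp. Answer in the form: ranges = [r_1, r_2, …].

beam 1: φ=0°, α=60°
  dir = (cos 60°, sin 60°) = (0.5000, 0.8660); from cell (6,4)
  next x-line at t=0.3200, next y-line at t=0.6351; Δt_x=2.0000, Δt_y=1.1547
    x: enter (7,4) at t=0.3200 ← occupied
  → r_1 = 0.3200
beam 2: φ=90°, α=150°
  dir = (cos 150°, sin 150°) = (-0.8660, 0.5000); from cell (6,4)
  next x-line at t=0.9699, next y-line at t=1.1000; Δt_x=1.1547, Δt_y=2.0000
    x: enter (5,4) at t=0.9699
    y: enter (5,5) at t=1.1000
    x: enter (4,5) at t=2.1246
    y: enter (4,6) at t=3.1000
    x: enter (3,6) at t=3.2793
    x: enter (2,6) at t=4.4341
    y: enter (2,7) at t=5.1000 ← occupied
  → r_2 = 5.1000
beam 3: φ=180°, α=240°
  dir = (cos 240°, sin 240°) = (-0.5000, -0.8660); from cell (6,4)
  next x-line at t=1.6800, next y-line at t=0.5196; Δt_x=2.0000, Δt_y=1.1547
    y: enter (6,3) at t=0.5196
    y: enter (6,2) at t=1.6743
    x: enter (5,2) at t=1.6800
    y: enter (5,1) at t=2.8290
    x: enter (4,1) at t=3.6800
    y: enter (4,0) at t=3.9837 ← occupied
  → r_3 = 3.9837
beam 4: φ=270°, α=330°
  dir = (cos 330°, sin 330°) = (0.8660, -0.5000); from cell (6,4)
  next x-line at t=0.1848, next y-line at t=0.9000; Δt_x=1.1547, Δt_y=2.0000
    x: enter (7,4) at t=0.1848 ← occupied
  → r_4 = 0.1848

ranges = [0.3200, 5.1000, 3.9837, 0.1848]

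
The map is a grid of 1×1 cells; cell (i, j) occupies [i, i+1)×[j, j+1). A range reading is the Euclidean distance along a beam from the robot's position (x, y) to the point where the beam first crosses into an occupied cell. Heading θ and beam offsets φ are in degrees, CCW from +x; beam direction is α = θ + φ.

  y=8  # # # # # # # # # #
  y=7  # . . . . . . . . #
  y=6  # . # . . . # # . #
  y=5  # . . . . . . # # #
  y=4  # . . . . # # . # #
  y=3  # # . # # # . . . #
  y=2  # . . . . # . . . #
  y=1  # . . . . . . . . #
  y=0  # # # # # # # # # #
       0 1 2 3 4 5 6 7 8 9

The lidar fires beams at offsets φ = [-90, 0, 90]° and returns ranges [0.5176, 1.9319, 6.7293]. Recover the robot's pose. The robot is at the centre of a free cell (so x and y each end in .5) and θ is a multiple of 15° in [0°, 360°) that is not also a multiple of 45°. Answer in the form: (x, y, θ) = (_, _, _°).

Enumerate (i+0.5, j+0.5, θ) over the 43 free cells and 16 admissible headings. For each, cast all 3 beams and compare to the given ranges.
  (4.5, 6.5, 255°): beam 1 = 1.5529 ≠ 0.5176 ✗
  (3.5, 5.5, 105°): beam 1 = 2.5882 ≠ 0.5176 ✗
  (6.5, 5.5, 120°): beam 1 = 0.5774 ≠ 0.5176 ✗
  …
  (3.5, 7.5, 165°): r_1=0.5176, r_2=1.9319, r_3=6.7293 — all match ✓
Unique over the lattice → pose = (3.5, 7.5, 165°).

(x, y, θ) = (3.5, 7.5, 165°)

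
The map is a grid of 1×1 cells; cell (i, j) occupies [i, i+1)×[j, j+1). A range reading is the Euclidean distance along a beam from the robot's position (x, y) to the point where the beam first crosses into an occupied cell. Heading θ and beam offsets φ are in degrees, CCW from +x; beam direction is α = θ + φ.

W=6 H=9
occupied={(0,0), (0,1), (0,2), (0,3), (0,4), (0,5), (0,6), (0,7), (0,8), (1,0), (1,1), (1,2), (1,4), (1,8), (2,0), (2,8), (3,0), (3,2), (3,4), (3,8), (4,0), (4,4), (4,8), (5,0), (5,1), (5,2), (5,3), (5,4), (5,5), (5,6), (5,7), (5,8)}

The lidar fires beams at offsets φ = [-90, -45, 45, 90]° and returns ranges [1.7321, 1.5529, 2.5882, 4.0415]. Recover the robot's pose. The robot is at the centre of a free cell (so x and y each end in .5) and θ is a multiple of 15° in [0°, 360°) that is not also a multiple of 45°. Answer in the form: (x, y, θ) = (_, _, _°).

Enumerate (i+0.5, j+0.5, θ) over the 22 free cells and 16 admissible headings. For each, cast all 4 beams and compare to the given ranges.
  (2.5, 4.5, 345°): beam 1 = 1.9319 ≠ 1.7321 ✗
  (2.5, 5.5, 105°): beam 1 = 2.5882 ≠ 1.7321 ✗
  (4.5, 2.5, 240°): beam 1 = 0.5774 ≠ 1.7321 ✗
  (4.5, 2.5, 300°): beam 1 = 0.5774 ≠ 1.7321 ✗
  …
  (3.5, 6.5, 150°): r_1=1.7321, r_2=1.5529, r_3=2.5882, r_4=4.0415 — all match ✓
Unique over the lattice → pose = (3.5, 6.5, 150°).

(x, y, θ) = (3.5, 6.5, 150°)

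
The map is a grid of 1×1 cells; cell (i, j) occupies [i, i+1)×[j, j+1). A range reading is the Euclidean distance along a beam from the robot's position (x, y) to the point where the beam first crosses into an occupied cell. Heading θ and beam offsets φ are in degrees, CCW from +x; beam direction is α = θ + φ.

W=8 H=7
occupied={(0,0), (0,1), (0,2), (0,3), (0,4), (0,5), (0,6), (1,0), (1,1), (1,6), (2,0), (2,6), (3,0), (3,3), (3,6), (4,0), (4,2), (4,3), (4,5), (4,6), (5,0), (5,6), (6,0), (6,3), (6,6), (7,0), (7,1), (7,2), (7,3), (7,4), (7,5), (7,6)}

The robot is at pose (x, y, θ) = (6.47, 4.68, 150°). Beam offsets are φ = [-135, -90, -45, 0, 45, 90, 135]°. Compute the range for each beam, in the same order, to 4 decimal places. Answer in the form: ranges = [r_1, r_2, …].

ranges = [0.5487, 1.0600, 1.3666, 1.6974, 2.6273, 0.7852, 0.7040]

beam 1: φ=-135°, α=15°
  cosα=0.9659 sinα=0.2588 | (6,4) | tMaxX 0.5487 tMaxY 1.2364 | tΔX 1.0353 tΔY 3.8637
    t=0.5487 [x] (7,4) — stop
  → r_1 = 0.5487
beam 2: φ=-90°, α=60°
  cosα=0.5000 sinα=0.8660 | (6,4) | tMaxX 1.0600 tMaxY 0.3695 | tΔX 2.0000 tΔY 1.1547
    t=0.3695 [y] (6,5)
    t=1.0600 [x] (7,5) — stop
  → r_2 = 1.0600
beam 3: φ=-45°, α=105°
  cosα=-0.2588 sinα=0.9659 | (6,4) | tMaxX 1.8159 tMaxY 0.3313 | tΔX 3.8637 tΔY 1.0353
    t=0.3313 [y] (6,5)
    t=1.3666 [y] (6,6) — stop
  → r_3 = 1.3666
beam 4: φ=0°, α=150°
  cosα=-0.8660 sinα=0.5000 | (6,4) | tMaxX 0.5427 tMaxY 0.6400 | tΔX 1.1547 tΔY 2.0000
    t=0.5427 [x] (5,4)
    t=0.6400 [y] (5,5)
    t=1.6974 [x] (4,5) — stop
  → r_4 = 1.6974
beam 5: φ=45°, α=195°
  cosα=-0.9659 sinα=-0.2588 | (6,4) | tMaxX 0.4866 tMaxY 2.6273 | tΔX 1.0353 tΔY 3.8637
    t=0.4866 [x] (5,4)
    t=1.5219 [x] (4,4)
    t=2.5571 [x] (3,4)
    t=2.6273 [y] (3,3) — stop
  → r_5 = 2.6273
beam 6: φ=90°, α=240°
  cosα=-0.5000 sinα=-0.8660 | (6,4) | tMaxX 0.9400 tMaxY 0.7852 | tΔX 2.0000 tΔY 1.1547
    t=0.7852 [y] (6,3) — stop
  → r_6 = 0.7852
beam 7: φ=135°, α=285°
  cosα=0.2588 sinα=-0.9659 | (6,4) | tMaxX 2.0478 tMaxY 0.7040 | tΔX 3.8637 tΔY 1.0353
    t=0.7040 [y] (6,3) — stop
  → r_7 = 0.7040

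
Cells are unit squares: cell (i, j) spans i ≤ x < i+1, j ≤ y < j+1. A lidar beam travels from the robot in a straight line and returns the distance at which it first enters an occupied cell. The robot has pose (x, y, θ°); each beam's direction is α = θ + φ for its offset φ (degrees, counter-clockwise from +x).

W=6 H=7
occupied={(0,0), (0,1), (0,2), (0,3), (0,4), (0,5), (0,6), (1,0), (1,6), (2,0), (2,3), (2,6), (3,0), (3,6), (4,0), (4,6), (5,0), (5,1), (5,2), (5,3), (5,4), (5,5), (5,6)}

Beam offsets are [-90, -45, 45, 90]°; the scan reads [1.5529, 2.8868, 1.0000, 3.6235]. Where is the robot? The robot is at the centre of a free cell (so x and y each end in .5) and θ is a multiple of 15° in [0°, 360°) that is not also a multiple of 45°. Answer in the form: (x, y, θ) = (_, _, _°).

Enumerate (i+0.5, j+0.5, θ) over the 19 free cells and 16 admissible headings. For each, cast all 4 beams and compare to the given ranges.
  (2.5, 4.5, 195°): beam 2 = 1.7321 ≠ 2.8868 ✗
  (3.5, 5.5, 30°): beam 1 = 3.0000 ≠ 1.5529 ✗
  (2.5, 1.5, 300°): beam 1 = 1.0000 ≠ 1.5529 ✗
  (4.5, 3.5, 240°): beam 1 = 4.0415 ≠ 1.5529 ✗
  (4.5, 3.5, 285°): beam 3 = 0.5774 ≠ 1.0000 ✗
  …
  (3.5, 4.5, 195°): r_1=1.5529, r_2=2.8868, r_3=1.0000, r_4=3.6235 — all match ✓
Only this pose fits every beam.

(x, y, θ) = (3.5, 4.5, 195°)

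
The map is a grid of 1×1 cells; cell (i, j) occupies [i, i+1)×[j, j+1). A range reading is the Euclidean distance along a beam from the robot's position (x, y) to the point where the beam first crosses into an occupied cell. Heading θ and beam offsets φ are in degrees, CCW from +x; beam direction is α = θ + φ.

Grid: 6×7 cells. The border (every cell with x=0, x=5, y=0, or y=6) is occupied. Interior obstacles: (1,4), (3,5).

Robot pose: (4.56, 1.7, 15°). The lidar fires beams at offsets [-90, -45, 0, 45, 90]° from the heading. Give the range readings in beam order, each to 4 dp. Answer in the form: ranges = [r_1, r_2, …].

beam 1: φ=-90°, α=285°
  direction (0.2588, -0.9659); cell (4,1); t to first gridline: x 1.7000, y 0.7247 (then +3.8637 / +1.0353)
    (4,0) via y @ 0.7247  # hit
  → r_1 = 0.7247
beam 2: φ=-45°, α=330°
  direction (0.8660, -0.5000); cell (4,1); t to first gridline: x 0.5081, y 1.4000 (then +1.1547 / +2.0000)
    (5,1) via x @ 0.5081  # hit
  → r_2 = 0.5081
beam 3: φ=0°, α=15°
  direction (0.9659, 0.2588); cell (4,1); t to first gridline: x 0.4555, y 1.1591 (then +1.0353 / +3.8637)
    (5,1) via x @ 0.4555  # hit
  → r_3 = 0.4555
beam 4: φ=45°, α=60°
  direction (0.5000, 0.8660); cell (4,1); t to first gridline: x 0.8800, y 0.3464 (then +2.0000 / +1.1547)
    (4,2) via y @ 0.3464
    (5,2) via x @ 0.8800  # hit
  → r_4 = 0.8800
beam 5: φ=90°, α=105°
  direction (-0.2588, 0.9659); cell (4,1); t to first gridline: x 2.1637, y 0.3106 (then +3.8637 / +1.0353)
    (4,2) via y @ 0.3106
    (4,3) via y @ 1.3459
    (3,3) via x @ 2.1637
    (3,4) via y @ 2.3811
    (3,5) via y @ 3.4164  # hit
  → r_5 = 3.4164

ranges = [0.7247, 0.5081, 0.4555, 0.8800, 3.4164]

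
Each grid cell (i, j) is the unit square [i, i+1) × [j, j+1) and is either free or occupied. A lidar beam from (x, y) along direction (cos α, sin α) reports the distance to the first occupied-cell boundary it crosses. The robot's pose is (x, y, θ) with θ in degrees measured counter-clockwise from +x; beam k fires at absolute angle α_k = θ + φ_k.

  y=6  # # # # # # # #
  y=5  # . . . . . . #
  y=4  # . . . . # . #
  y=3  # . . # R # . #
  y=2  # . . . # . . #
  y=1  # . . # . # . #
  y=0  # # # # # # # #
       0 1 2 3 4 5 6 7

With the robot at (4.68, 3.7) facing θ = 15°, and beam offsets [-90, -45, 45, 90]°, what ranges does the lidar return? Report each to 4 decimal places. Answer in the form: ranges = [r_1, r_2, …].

ranges = [0.7247, 0.3695, 0.6400, 2.3811]

beam 1: φ=-90°, α=285°
  d=(0.2588,-0.9659)  start (4,3)  tX=1.2364 tY=0.7247  stride 1/|dx|=3.8637 1/|dy|=1.0353
    cross y-line → (4,2), t=0.7247 (wall)
  → r_1 = 0.7247
beam 2: φ=-45°, α=330°
  d=(0.8660,-0.5000)  start (4,3)  tX=0.3695 tY=1.4000  stride 1/|dx|=1.1547 1/|dy|=2.0000
    cross x-line → (5,3), t=0.3695 (wall)
  → r_2 = 0.3695
beam 3: φ=45°, α=60°
  d=(0.5000,0.8660)  start (4,3)  tX=0.6400 tY=0.3464  stride 1/|dx|=2.0000 1/|dy|=1.1547
    cross y-line → (4,4), t=0.3464
    cross x-line → (5,4), t=0.6400 (wall)
  → r_3 = 0.6400
beam 4: φ=90°, α=105°
  d=(-0.2588,0.9659)  start (4,3)  tX=2.6273 tY=0.3106  stride 1/|dx|=3.8637 1/|dy|=1.0353
    cross y-line → (4,4), t=0.3106
    cross y-line → (4,5), t=1.3459
    cross y-line → (4,6), t=2.3811 (wall)
  → r_4 = 2.3811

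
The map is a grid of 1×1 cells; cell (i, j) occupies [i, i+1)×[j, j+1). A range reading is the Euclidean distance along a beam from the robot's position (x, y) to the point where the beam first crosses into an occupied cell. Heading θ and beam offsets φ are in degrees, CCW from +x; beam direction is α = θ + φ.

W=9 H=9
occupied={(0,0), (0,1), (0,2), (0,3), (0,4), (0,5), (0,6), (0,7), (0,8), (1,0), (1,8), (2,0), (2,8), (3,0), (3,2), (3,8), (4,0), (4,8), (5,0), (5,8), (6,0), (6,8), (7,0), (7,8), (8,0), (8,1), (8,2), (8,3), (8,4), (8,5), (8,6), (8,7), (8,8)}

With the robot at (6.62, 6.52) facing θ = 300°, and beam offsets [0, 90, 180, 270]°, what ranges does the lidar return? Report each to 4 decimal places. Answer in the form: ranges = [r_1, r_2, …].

beam 1: φ=0°, α=300°
  cosα=0.5000 sinα=-0.8660 | (6,6) | tMaxX 0.7600 tMaxY 0.6004 | tΔX 2.0000 tΔY 1.1547
    t=0.6004 [y] (6,5)
    t=0.7600 [x] (7,5)
    t=1.7551 [y] (7,4)
    t=2.7600 [x] (8,4) — stop
  → r_1 = 2.7600
beam 2: φ=90°, α=30°
  cosα=0.8660 sinα=0.5000 | (6,6) | tMaxX 0.4388 tMaxY 0.9600 | tΔX 1.1547 tΔY 2.0000
    t=0.4388 [x] (7,6)
    t=0.9600 [y] (7,7)
    t=1.5935 [x] (8,7) — stop
  → r_2 = 1.5935
beam 3: φ=180°, α=120°
  cosα=-0.5000 sinα=0.8660 | (6,6) | tMaxX 1.2400 tMaxY 0.5543 | tΔX 2.0000 tΔY 1.1547
    t=0.5543 [y] (6,7)
    t=1.2400 [x] (5,7)
    t=1.7090 [y] (5,8) — stop
  → r_3 = 1.7090
beam 4: φ=270°, α=210°
  cosα=-0.8660 sinα=-0.5000 | (6,6) | tMaxX 0.7159 tMaxY 1.0400 | tΔX 1.1547 tΔY 2.0000
    t=0.7159 [x] (5,6)
    t=1.0400 [y] (5,5)
    t=1.8706 [x] (4,5)
    t=3.0253 [x] (3,5)
    t=3.0400 [y] (3,4)
    t=4.1800 [x] (2,4)
    t=5.0400 [y] (2,3)
    t=5.3347 [x] (1,3)
    t=6.4894 [x] (0,3) — stop
  → r_4 = 6.4894

ranges = [2.7600, 1.5935, 1.7090, 6.4894]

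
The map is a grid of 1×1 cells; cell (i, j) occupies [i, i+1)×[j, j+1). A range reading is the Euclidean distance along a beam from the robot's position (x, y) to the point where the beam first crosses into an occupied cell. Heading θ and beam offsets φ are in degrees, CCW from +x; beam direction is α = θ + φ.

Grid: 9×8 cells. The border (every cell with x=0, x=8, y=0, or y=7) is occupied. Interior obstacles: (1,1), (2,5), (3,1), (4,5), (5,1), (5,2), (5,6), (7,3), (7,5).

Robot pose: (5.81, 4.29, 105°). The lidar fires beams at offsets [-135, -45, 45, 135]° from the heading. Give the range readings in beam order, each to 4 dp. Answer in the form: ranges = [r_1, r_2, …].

ranges = [1.3741, 3.1292, 1.4200, 1.4896]

beam 1: φ=-135°, α=330°
  cosα=0.8660 sinα=-0.5000 | (5,4) | tMaxX 0.2194 tMaxY 0.5800 | tΔX 1.1547 tΔY 2.0000
    t=0.2194 [x] (6,4)
    t=0.5800 [y] (6,3)
    t=1.3741 [x] (7,3) — stop
  → r_1 = 1.3741
beam 2: φ=-45°, α=60°
  cosα=0.5000 sinα=0.8660 | (5,4) | tMaxX 0.3800 tMaxY 0.8198 | tΔX 2.0000 tΔY 1.1547
    t=0.3800 [x] (6,4)
    t=0.8198 [y] (6,5)
    t=1.9745 [y] (6,6)
    t=2.3800 [x] (7,6)
    t=3.1292 [y] (7,7) — stop
  → r_2 = 3.1292
beam 3: φ=45°, α=150°
  cosα=-0.8660 sinα=0.5000 | (5,4) | tMaxX 0.9353 tMaxY 1.4200 | tΔX 1.1547 tΔY 2.0000
    t=0.9353 [x] (4,4)
    t=1.4200 [y] (4,5) — stop
  → r_3 = 1.4200
beam 4: φ=135°, α=240°
  cosα=-0.5000 sinα=-0.8660 | (5,4) | tMaxX 1.6200 tMaxY 0.3349 | tΔX 2.0000 tΔY 1.1547
    t=0.3349 [y] (5,3)
    t=1.4896 [y] (5,2) — stop
  → r_4 = 1.4896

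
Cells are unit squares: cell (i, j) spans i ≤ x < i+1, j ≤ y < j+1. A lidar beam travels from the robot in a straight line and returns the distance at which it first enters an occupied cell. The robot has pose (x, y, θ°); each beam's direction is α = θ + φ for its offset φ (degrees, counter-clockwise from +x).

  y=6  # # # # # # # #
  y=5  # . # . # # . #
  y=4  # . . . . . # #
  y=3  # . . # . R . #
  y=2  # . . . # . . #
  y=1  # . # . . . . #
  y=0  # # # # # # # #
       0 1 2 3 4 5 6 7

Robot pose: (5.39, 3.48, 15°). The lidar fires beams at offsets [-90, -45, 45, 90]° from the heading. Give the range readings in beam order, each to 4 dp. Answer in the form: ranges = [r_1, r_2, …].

beam 1: φ=-90°, α=285°
  cosα=0.2588 sinα=-0.9659 | (5,3) | tMaxX 2.3569 tMaxY 0.4969 | tΔX 3.8637 tΔY 1.0353
    t=0.4969 [y] (5,2)
    t=1.5322 [y] (5,1)
    t=2.3569 [x] (6,1)
    t=2.5675 [y] (6,0) — stop
  → r_1 = 2.5675
beam 2: φ=-45°, α=330°
  cosα=0.8660 sinα=-0.5000 | (5,3) | tMaxX 0.7044 tMaxY 0.9600 | tΔX 1.1547 tΔY 2.0000
    t=0.7044 [x] (6,3)
    t=0.9600 [y] (6,2)
    t=1.8591 [x] (7,2) — stop
  → r_2 = 1.8591
beam 3: φ=45°, α=60°
  cosα=0.5000 sinα=0.8660 | (5,3) | tMaxX 1.2200 tMaxY 0.6004 | tΔX 2.0000 tΔY 1.1547
    t=0.6004 [y] (5,4)
    t=1.2200 [x] (6,4) — stop
  → r_3 = 1.2200
beam 4: φ=90°, α=105°
  cosα=-0.2588 sinα=0.9659 | (5,3) | tMaxX 1.5068 tMaxY 0.5383 | tΔX 3.8637 tΔY 1.0353
    t=0.5383 [y] (5,4)
    t=1.5068 [x] (4,4)
    t=1.5736 [y] (4,5) — stop
  → r_4 = 1.5736

ranges = [2.5675, 1.8591, 1.2200, 1.5736]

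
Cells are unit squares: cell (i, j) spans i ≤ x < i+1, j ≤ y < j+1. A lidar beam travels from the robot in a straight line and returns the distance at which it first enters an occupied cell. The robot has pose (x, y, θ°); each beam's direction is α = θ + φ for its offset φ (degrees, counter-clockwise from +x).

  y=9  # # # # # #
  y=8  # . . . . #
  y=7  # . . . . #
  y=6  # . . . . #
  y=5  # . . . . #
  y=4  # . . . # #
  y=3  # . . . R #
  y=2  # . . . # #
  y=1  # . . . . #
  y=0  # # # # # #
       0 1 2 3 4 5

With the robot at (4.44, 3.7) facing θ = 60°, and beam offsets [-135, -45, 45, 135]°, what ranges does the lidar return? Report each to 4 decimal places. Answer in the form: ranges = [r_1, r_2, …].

ranges = [0.7247, 0.5798, 0.3106, 3.5614]

beam 1: φ=-135°, α=285°
  d=(0.2588,-0.9659)  start (4,3)  tX=2.1637 tY=0.7247  stride 1/|dx|=3.8637 1/|dy|=1.0353
    cross y-line → (4,2), t=0.7247 (wall)
  → r_1 = 0.7247
beam 2: φ=-45°, α=15°
  d=(0.9659,0.2588)  start (4,3)  tX=0.5798 tY=1.1591  stride 1/|dx|=1.0353 1/|dy|=3.8637
    cross x-line → (5,3), t=0.5798 (wall)
  → r_2 = 0.5798
beam 3: φ=45°, α=105°
  d=(-0.2588,0.9659)  start (4,3)  tX=1.7000 tY=0.3106  stride 1/|dx|=3.8637 1/|dy|=1.0353
    cross y-line → (4,4), t=0.3106 (wall)
  → r_3 = 0.3106
beam 4: φ=135°, α=195°
  d=(-0.9659,-0.2588)  start (4,3)  tX=0.4555 tY=2.7046  stride 1/|dx|=1.0353 1/|dy|=3.8637
    cross x-line → (3,3), t=0.4555
    cross x-line → (2,3), t=1.4908
    cross x-line → (1,3), t=2.5261
    cross y-line → (1,2), t=2.7046
    cross x-line → (0,2), t=3.5614 (wall)
  → r_4 = 3.5614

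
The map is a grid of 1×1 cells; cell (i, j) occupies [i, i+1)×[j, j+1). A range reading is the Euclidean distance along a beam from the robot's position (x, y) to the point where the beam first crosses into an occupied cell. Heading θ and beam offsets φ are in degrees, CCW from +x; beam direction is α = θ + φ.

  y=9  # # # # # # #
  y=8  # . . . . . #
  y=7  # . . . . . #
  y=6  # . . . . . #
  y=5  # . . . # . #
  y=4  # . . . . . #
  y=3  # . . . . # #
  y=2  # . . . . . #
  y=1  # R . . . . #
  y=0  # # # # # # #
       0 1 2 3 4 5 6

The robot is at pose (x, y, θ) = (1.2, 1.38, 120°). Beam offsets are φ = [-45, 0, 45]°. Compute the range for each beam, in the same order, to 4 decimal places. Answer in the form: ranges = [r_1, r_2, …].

beam 1: φ=-45°, α=75°
  direction (0.2588, 0.9659); cell (1,1); t to first gridline: x 3.0910, y 0.6419 (then +3.8637 / +1.0353)
    (1,2) via y @ 0.6419
    (1,3) via y @ 1.6771
    (1,4) via y @ 2.7124
    (2,4) via x @ 3.0910
    (2,5) via y @ 3.7477
    (2,6) via y @ 4.7830
    (2,7) via y @ 5.8183
    (2,8) via y @ 6.8535
    (3,8) via x @ 6.9547
    (3,9) via y @ 7.8888  # hit
  → r_1 = 7.8888
beam 2: φ=0°, α=120°
  direction (-0.5000, 0.8660); cell (1,1); t to first gridline: x 0.4000, y 0.7159 (then +2.0000 / +1.1547)
    (0,1) via x @ 0.4000  # hit
  → r_2 = 0.4000
beam 3: φ=45°, α=165°
  direction (-0.9659, 0.2588); cell (1,1); t to first gridline: x 0.2071, y 2.3955 (then +1.0353 / +3.8637)
    (0,1) via x @ 0.2071  # hit
  → r_3 = 0.2071

ranges = [7.8888, 0.4000, 0.2071]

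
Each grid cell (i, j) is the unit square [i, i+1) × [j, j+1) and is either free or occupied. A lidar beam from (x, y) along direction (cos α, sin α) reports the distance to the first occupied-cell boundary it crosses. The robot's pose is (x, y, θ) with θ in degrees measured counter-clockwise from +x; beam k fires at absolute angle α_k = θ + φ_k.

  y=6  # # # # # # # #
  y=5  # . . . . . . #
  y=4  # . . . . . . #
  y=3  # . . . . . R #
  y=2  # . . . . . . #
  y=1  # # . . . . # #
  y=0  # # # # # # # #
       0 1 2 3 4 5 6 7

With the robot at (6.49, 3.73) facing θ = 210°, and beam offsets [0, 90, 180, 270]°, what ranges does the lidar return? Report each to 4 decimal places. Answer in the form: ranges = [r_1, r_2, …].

ranges = [5.1846, 1.0200, 0.5889, 2.6212]

beam 1: φ=0°, α=210°
  dir = (cos 210°, sin 210°) = (-0.8660, -0.5000); from cell (6,3)
  next x-line at t=0.5658, next y-line at t=1.4600; Δt_x=1.1547, Δt_y=2.0000
    x: enter (5,3) at t=0.5658
    y: enter (5,2) at t=1.4600
    x: enter (4,2) at t=1.7205
    x: enter (3,2) at t=2.8752
    y: enter (3,1) at t=3.4600
    x: enter (2,1) at t=4.0299
    x: enter (1,1) at t=5.1846 ← occupied
  → r_1 = 5.1846
beam 2: φ=90°, α=300°
  dir = (cos 300°, sin 300°) = (0.5000, -0.8660); from cell (6,3)
  next x-line at t=1.0200, next y-line at t=0.8429; Δt_x=2.0000, Δt_y=1.1547
    y: enter (6,2) at t=0.8429
    x: enter (7,2) at t=1.0200 ← occupied
  → r_2 = 1.0200
beam 3: φ=180°, α=30°
  dir = (cos 30°, sin 30°) = (0.8660, 0.5000); from cell (6,3)
  next x-line at t=0.5889, next y-line at t=0.5400; Δt_x=1.1547, Δt_y=2.0000
    y: enter (6,4) at t=0.5400
    x: enter (7,4) at t=0.5889 ← occupied
  → r_3 = 0.5889
beam 4: φ=270°, α=120°
  dir = (cos 120°, sin 120°) = (-0.5000, 0.8660); from cell (6,3)
  next x-line at t=0.9800, next y-line at t=0.3118; Δt_x=2.0000, Δt_y=1.1547
    y: enter (6,4) at t=0.3118
    x: enter (5,4) at t=0.9800
    y: enter (5,5) at t=1.4665
    y: enter (5,6) at t=2.6212 ← occupied
  → r_4 = 2.6212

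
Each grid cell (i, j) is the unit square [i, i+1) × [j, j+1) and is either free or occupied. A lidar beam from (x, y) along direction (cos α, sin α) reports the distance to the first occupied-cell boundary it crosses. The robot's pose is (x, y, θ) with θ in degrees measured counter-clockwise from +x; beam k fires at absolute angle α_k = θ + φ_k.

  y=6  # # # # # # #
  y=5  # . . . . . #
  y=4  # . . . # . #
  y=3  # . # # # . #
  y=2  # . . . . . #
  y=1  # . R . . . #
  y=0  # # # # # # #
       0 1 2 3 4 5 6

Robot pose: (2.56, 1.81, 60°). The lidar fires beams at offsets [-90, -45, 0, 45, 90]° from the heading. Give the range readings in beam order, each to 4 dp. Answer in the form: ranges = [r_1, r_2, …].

ranges = [1.6200, 3.5614, 1.3741, 1.2320, 1.8013]

beam 1: φ=-90°, α=330°
  cosα=0.8660 sinα=-0.5000 | (2,1) | tMaxX 0.5081 tMaxY 1.6200 | tΔX 1.1547 tΔY 2.0000
    t=0.5081 [x] (3,1)
    t=1.6200 [y] (3,0) — stop
  → r_1 = 1.6200
beam 2: φ=-45°, α=15°
  cosα=0.9659 sinα=0.2588 | (2,1) | tMaxX 0.4555 tMaxY 0.7341 | tΔX 1.0353 tΔY 3.8637
    t=0.4555 [x] (3,1)
    t=0.7341 [y] (3,2)
    t=1.4908 [x] (4,2)
    t=2.5261 [x] (5,2)
    t=3.5614 [x] (6,2) — stop
  → r_2 = 3.5614
beam 3: φ=0°, α=60°
  cosα=0.5000 sinα=0.8660 | (2,1) | tMaxX 0.8800 tMaxY 0.2194 | tΔX 2.0000 tΔY 1.1547
    t=0.2194 [y] (2,2)
    t=0.8800 [x] (3,2)
    t=1.3741 [y] (3,3) — stop
  → r_3 = 1.3741
beam 4: φ=45°, α=105°
  cosα=-0.2588 sinα=0.9659 | (2,1) | tMaxX 2.1637 tMaxY 0.1967 | tΔX 3.8637 tΔY 1.0353
    t=0.1967 [y] (2,2)
    t=1.2320 [y] (2,3) — stop
  → r_4 = 1.2320
beam 5: φ=90°, α=150°
  cosα=-0.8660 sinα=0.5000 | (2,1) | tMaxX 0.6466 tMaxY 0.3800 | tΔX 1.1547 tΔY 2.0000
    t=0.3800 [y] (2,2)
    t=0.6466 [x] (1,2)
    t=1.8013 [x] (0,2) — stop
  → r_5 = 1.8013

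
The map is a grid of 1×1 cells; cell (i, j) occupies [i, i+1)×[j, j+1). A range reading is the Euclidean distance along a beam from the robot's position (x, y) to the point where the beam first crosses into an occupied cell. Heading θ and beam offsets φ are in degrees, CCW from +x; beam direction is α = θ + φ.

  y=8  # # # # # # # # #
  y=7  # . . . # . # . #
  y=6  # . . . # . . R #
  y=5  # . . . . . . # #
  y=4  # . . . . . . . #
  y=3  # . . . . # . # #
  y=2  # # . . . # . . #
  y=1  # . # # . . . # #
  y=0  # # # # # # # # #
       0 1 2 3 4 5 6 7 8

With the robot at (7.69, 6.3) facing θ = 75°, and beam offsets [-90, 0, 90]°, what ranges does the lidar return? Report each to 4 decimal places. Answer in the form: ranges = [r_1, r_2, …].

beam 1: φ=-90°, α=345°
  cosα=0.9659 sinα=-0.2588 | (7,6) | tMaxX 0.3209 tMaxY 1.1591 | tΔX 1.0353 tΔY 3.8637
    t=0.3209 [x] (8,6) — stop
  → r_1 = 0.3209
beam 2: φ=0°, α=75°
  cosα=0.2588 sinα=0.9659 | (7,6) | tMaxX 1.1977 tMaxY 0.7247 | tΔX 3.8637 tΔY 1.0353
    t=0.7247 [y] (7,7)
    t=1.1977 [x] (8,7) — stop
  → r_2 = 1.1977
beam 3: φ=90°, α=165°
  cosα=-0.9659 sinα=0.2588 | (7,6) | tMaxX 0.7143 tMaxY 2.7046 | tΔX 1.0353 tΔY 3.8637
    t=0.7143 [x] (6,6)
    t=1.7496 [x] (5,6)
    t=2.7046 [y] (5,7)
    t=2.7849 [x] (4,7) — stop
  → r_3 = 2.7849

ranges = [0.3209, 1.1977, 2.7849]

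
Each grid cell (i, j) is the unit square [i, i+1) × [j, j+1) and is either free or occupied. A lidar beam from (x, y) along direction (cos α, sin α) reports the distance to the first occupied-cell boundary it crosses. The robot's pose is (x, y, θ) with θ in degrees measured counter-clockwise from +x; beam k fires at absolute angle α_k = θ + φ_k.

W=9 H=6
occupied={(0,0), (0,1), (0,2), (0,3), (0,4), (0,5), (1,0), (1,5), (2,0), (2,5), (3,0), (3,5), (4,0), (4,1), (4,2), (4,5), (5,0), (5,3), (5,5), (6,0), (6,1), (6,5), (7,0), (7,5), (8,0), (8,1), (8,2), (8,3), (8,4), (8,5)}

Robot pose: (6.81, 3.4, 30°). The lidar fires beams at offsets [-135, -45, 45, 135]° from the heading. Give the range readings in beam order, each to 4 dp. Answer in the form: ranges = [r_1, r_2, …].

beam 1: φ=-135°, α=255°
  d=(-0.2588,-0.9659)  start (6,3)  tX=3.1296 tY=0.4141  stride 1/|dx|=3.8637 1/|dy|=1.0353
    cross y-line → (6,2), t=0.4141
    cross y-line → (6,1), t=1.4494 (wall)
  → r_1 = 1.4494
beam 2: φ=-45°, α=345°
  d=(0.9659,-0.2588)  start (6,3)  tX=0.1967 tY=1.5455  stride 1/|dx|=1.0353 1/|dy|=3.8637
    cross x-line → (7,3), t=0.1967
    cross x-line → (8,3), t=1.2320 (wall)
  → r_2 = 1.2320
beam 3: φ=45°, α=75°
  d=(0.2588,0.9659)  start (6,3)  tX=0.7341 tY=0.6212  stride 1/|dx|=3.8637 1/|dy|=1.0353
    cross y-line → (6,4), t=0.6212
    cross x-line → (7,4), t=0.7341
    cross y-line → (7,5), t=1.6564 (wall)
  → r_3 = 1.6564
beam 4: φ=135°, α=165°
  d=(-0.9659,0.2588)  start (6,3)  tX=0.8386 tY=2.3182  stride 1/|dx|=1.0353 1/|dy|=3.8637
    cross x-line → (5,3), t=0.8386 (wall)
  → r_4 = 0.8386

ranges = [1.4494, 1.2320, 1.6564, 0.8386]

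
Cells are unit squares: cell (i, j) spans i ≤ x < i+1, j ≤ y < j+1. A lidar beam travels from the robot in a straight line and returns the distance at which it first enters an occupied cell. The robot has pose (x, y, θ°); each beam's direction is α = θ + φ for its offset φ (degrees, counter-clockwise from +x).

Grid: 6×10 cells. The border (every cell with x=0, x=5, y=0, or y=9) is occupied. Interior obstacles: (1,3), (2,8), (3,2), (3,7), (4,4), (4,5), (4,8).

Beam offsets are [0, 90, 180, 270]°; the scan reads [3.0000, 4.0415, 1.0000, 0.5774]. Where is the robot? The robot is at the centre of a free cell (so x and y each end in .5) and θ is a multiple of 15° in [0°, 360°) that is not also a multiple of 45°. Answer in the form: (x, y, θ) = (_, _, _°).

(x, y, θ) = (1.5, 5.5, 300°)

The pose lattice has 25·16 = 400 candidates. Test each by forward raycasting.
  (2.5, 1.5, 165°): beam 1 = 1.5529 ≠ 3.0000 ✗
  (1.5, 7.5, 30°): beam 1 = 1.0000 ≠ 3.0000 ✗
  (1.5, 5.5, 195°): beam 1 = 0.5176 ≠ 3.0000 ✗
  (1.5, 8.5, 330°): beam 1 = 0.5774 ≠ 3.0000 ✗
  …
  (1.5, 5.5, 300°): r_1=3.0000, r_2=4.0415, r_3=1.0000, r_4=0.5774 — all match ✓
Unique over the lattice → pose = (1.5, 5.5, 300°).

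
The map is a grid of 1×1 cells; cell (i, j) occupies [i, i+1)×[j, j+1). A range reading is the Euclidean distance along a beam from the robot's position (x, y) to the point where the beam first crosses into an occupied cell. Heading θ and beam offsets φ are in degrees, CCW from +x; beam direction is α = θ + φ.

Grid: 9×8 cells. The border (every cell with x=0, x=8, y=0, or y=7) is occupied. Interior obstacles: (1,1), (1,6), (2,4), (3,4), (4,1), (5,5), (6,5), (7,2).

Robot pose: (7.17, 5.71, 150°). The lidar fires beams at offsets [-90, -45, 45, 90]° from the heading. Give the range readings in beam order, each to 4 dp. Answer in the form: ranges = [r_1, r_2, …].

ranges = [1.4896, 1.3355, 0.1760, 0.3400]

beam 1: φ=-90°, α=60°
  d=(0.5000,0.8660)  start (7,5)  tX=1.6600 tY=0.3349  stride 1/|dx|=2.0000 1/|dy|=1.1547
    cross y-line → (7,6), t=0.3349
    cross y-line → (7,7), t=1.4896 (wall)
  → r_1 = 1.4896
beam 2: φ=-45°, α=105°
  d=(-0.2588,0.9659)  start (7,5)  tX=0.6568 tY=0.3002  stride 1/|dx|=3.8637 1/|dy|=1.0353
    cross y-line → (7,6), t=0.3002
    cross x-line → (6,6), t=0.6568
    cross y-line → (6,7), t=1.3355 (wall)
  → r_2 = 1.3355
beam 3: φ=45°, α=195°
  d=(-0.9659,-0.2588)  start (7,5)  tX=0.1760 tY=2.7432  stride 1/|dx|=1.0353 1/|dy|=3.8637
    cross x-line → (6,5), t=0.1760 (wall)
  → r_3 = 0.1760
beam 4: φ=90°, α=240°
  d=(-0.5000,-0.8660)  start (7,5)  tX=0.3400 tY=0.8198  stride 1/|dx|=2.0000 1/|dy|=1.1547
    cross x-line → (6,5), t=0.3400 (wall)
  → r_4 = 0.3400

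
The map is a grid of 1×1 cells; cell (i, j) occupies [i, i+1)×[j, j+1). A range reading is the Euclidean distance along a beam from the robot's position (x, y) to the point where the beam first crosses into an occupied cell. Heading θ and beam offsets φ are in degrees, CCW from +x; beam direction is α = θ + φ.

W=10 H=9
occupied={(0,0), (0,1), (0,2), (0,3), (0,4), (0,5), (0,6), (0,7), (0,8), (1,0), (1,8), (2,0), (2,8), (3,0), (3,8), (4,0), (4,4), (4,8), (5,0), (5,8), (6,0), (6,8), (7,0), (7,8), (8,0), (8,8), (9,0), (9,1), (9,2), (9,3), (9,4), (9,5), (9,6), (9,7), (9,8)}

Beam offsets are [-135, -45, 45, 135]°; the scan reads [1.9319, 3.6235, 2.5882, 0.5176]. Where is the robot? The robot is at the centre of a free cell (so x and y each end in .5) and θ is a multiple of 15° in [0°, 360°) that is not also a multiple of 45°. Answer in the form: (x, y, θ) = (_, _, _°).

Candidates: 55 free-cell centres × 16 headings = 880 poses. Raycast each; keep the one whose scan matches to 4 dp.
  (1.5, 3.5, 75°): beam 1 = 2.8868 ≠ 1.9319 ✗
  (5.5, 7.5, 75°): beam 1 = 7.0000 ≠ 1.9319 ✗
  (4.5, 1.5, 300°): beam 1 = 3.6235 ≠ 1.9319 ✗
  (6.5, 5.5, 240°): beam 1 = 2.5882 ≠ 1.9319 ✗
  (2.5, 1.5, 60°): beam 1 = 0.5176 ≠ 1.9319 ✗
  …
  (8.5, 3.5, 210°): r_1=1.9319, r_2=3.6235, r_3=2.5882, r_4=0.5176 — all match ✓
Unique over the lattice → pose = (8.5, 3.5, 210°).

(x, y, θ) = (8.5, 3.5, 210°)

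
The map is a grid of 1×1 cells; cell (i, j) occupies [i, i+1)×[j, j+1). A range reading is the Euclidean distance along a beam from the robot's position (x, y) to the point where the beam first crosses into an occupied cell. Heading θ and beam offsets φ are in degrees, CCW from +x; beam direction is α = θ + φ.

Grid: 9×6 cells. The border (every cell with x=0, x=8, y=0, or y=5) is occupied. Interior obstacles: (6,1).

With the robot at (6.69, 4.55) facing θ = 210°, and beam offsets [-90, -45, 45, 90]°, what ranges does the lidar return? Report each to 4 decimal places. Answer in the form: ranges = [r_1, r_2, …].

beam 1: φ=-90°, α=120°
  dir = (cos 120°, sin 120°) = (-0.5000, 0.8660); from cell (6,4)
  next x-line at t=1.3800, next y-line at t=0.5196; Δt_x=2.0000, Δt_y=1.1547
    y: enter (6,5) at t=0.5196 ← occupied
  → r_1 = 0.5196
beam 2: φ=-45°, α=165°
  dir = (cos 165°, sin 165°) = (-0.9659, 0.2588); from cell (6,4)
  next x-line at t=0.7143, next y-line at t=1.7387; Δt_x=1.0353, Δt_y=3.8637
    x: enter (5,4) at t=0.7143
    y: enter (5,5) at t=1.7387 ← occupied
  → r_2 = 1.7387
beam 3: φ=45°, α=255°
  dir = (cos 255°, sin 255°) = (-0.2588, -0.9659); from cell (6,4)
  next x-line at t=2.6660, next y-line at t=0.5694; Δt_x=3.8637, Δt_y=1.0353
    y: enter (6,3) at t=0.5694
    y: enter (6,2) at t=1.6047
    y: enter (6,1) at t=2.6400 ← occupied
  → r_3 = 2.6400
beam 4: φ=90°, α=300°
  dir = (cos 300°, sin 300°) = (0.5000, -0.8660); from cell (6,4)
  next x-line at t=0.6200, next y-line at t=0.6351; Δt_x=2.0000, Δt_y=1.1547
    x: enter (7,4) at t=0.6200
    y: enter (7,3) at t=0.6351
    y: enter (7,2) at t=1.7898
    x: enter (8,2) at t=2.6200 ← occupied
  → r_4 = 2.6200

ranges = [0.5196, 1.7387, 2.6400, 2.6200]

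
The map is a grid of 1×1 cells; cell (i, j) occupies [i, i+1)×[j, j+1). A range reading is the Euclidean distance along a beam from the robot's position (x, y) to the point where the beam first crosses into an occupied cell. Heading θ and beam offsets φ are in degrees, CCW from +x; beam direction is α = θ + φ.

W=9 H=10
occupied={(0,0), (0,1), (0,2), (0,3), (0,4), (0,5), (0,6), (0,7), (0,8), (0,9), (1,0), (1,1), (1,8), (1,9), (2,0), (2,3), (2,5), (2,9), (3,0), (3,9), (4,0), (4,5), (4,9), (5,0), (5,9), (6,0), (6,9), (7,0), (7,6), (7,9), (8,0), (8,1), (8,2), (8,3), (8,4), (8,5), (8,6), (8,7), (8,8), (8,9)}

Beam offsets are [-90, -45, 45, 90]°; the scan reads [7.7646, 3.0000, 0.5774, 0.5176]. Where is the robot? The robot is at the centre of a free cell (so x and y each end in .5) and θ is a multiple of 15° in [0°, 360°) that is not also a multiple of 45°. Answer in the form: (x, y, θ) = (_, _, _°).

Candidates: 50 free-cell centres × 16 headings = 800 poses. Raycast each; keep the one whose scan matches to 4 dp.
  (4.5, 3.5, 300°): beam 1 = 3.0000 ≠ 7.7646 ✗
  (3.5, 1.5, 30°): beam 1 = 0.5774 ≠ 7.7646 ✗
  (4.5, 2.5, 300°): beam 1 = 2.8868 ≠ 7.7646 ✗
  …
  (4.5, 8.5, 15°): r_1=7.7646, r_2=3.0000, r_3=0.5774, r_4=0.5176 — all match ✓
Only this pose fits every beam.

(x, y, θ) = (4.5, 8.5, 15°)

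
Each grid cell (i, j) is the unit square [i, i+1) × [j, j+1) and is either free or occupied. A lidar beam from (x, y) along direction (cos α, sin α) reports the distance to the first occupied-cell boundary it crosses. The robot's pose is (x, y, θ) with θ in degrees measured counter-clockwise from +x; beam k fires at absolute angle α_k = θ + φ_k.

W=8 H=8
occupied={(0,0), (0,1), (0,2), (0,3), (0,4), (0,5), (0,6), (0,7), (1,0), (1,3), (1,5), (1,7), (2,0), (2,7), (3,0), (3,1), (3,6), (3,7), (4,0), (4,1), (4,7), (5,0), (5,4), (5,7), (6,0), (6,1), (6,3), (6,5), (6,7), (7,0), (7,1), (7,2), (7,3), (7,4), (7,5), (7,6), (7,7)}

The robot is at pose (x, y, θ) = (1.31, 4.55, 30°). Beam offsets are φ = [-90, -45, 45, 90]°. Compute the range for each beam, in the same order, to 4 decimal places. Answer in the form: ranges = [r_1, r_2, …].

ranges = [0.6351, 4.8554, 0.4659, 0.5196]

beam 1: φ=-90°, α=300°
  direction (0.5000, -0.8660); cell (1,4); t to first gridline: x 1.3800, y 0.6351 (then +2.0000 / +1.1547)
    (1,3) via y @ 0.6351  # hit
  → r_1 = 0.6351
beam 2: φ=-45°, α=345°
  direction (0.9659, -0.2588); cell (1,4); t to first gridline: x 0.7143, y 2.1250 (then +1.0353 / +3.8637)
    (2,4) via x @ 0.7143
    (3,4) via x @ 1.7496
    (3,3) via y @ 2.1250
    (4,3) via x @ 2.7849
    (5,3) via x @ 3.8202
    (6,3) via x @ 4.8554  # hit
  → r_2 = 4.8554
beam 3: φ=45°, α=75°
  direction (0.2588, 0.9659); cell (1,4); t to first gridline: x 2.6660, y 0.4659 (then +3.8637 / +1.0353)
    (1,5) via y @ 0.4659  # hit
  → r_3 = 0.4659
beam 4: φ=90°, α=120°
  direction (-0.5000, 0.8660); cell (1,4); t to first gridline: x 0.6200, y 0.5196 (then +2.0000 / +1.1547)
    (1,5) via y @ 0.5196  # hit
  → r_4 = 0.5196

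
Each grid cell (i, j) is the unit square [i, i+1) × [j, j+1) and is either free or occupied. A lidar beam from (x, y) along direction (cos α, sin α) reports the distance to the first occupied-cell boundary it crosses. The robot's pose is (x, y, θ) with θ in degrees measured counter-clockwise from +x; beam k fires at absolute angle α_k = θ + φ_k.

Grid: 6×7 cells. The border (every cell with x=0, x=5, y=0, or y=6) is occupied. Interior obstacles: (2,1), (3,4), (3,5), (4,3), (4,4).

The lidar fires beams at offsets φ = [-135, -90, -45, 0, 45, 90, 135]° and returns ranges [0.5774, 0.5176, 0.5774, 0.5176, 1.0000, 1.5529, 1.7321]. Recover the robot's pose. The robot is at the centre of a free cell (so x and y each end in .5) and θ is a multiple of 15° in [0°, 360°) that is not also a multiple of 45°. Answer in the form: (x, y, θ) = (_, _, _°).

(x, y, θ) = (3.5, 1.5, 285°)

Enumerate (i+0.5, j+0.5, θ) over the 15 free cells and 16 admissible headings. For each, cast all 7 beams and compare to the given ranges.
  (1.5, 5.5, 255°): beam 4 = 1.9319 ≠ 0.5176 ✗
  (1.5, 4.5, 105°): beam 1 = 2.8868 ≠ 0.5774 ✗
  (2.5, 5.5, 195°): beam 3 = 1.0000 ≠ 0.5774 ✗
  …
  (3.5, 1.5, 285°): r_1=0.5774, r_2=0.5176, r_3=0.5774, r_4=0.5176, r_5=1.0000, r_6=1.5529, r_7=1.7321 — all match ✓
Unique over the lattice → pose = (3.5, 1.5, 285°).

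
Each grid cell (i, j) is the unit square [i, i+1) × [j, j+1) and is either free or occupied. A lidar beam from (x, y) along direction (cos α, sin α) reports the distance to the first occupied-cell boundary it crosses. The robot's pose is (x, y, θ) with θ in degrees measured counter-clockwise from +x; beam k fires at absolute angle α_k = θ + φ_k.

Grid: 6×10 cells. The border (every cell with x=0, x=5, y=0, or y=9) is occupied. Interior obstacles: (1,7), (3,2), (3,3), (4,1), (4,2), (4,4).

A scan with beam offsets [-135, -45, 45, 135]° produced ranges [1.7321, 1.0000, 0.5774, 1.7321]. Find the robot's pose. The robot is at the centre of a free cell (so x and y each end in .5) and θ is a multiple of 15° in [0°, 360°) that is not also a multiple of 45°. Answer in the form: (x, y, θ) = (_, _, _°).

(x, y, θ) = (1.5, 2.5, 165°)

The pose lattice has 26·16 = 416 candidates. Test each by forward raycasting.
  (2.5, 3.5, 75°): beam 1 = 1.0000 ≠ 1.7321 ✗
  (2.5, 8.5, 105°): beam 1 = 2.8868 ≠ 1.7321 ✗
  (1.5, 4.5, 75°): beam 1 = 4.0415 ≠ 1.7321 ✗
  …
  (1.5, 2.5, 165°): r_1=1.7321, r_2=1.0000, r_3=0.5774, r_4=1.7321 — all match ✓
No second candidate reproduces the full scan.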